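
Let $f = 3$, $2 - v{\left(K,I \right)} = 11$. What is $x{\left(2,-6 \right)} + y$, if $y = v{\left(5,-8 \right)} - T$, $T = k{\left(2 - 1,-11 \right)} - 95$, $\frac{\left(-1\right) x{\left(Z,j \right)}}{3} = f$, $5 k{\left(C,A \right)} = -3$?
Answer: $\frac{388}{5} \approx 77.6$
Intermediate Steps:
$v{\left(K,I \right)} = -9$ ($v{\left(K,I \right)} = 2 - 11 = -9$)
$k{\left(C,A \right)} = - \frac{3}{5}$ ($k{\left(C,A \right)} = \frac{1}{5} \left(-3\right) = - \frac{3}{5}$)
$x{\left(Z,j \right)} = -9$ ($x{\left(Z,j \right)} = \left(-3\right) 3 = -9$)
$T = - \frac{478}{5}$ ($T = - \frac{3}{5} - 95 = - \frac{478}{5} \approx -95.6$)
$y = \frac{433}{5}$ ($y = -9 - - \frac{478}{5} = -9 + \frac{478}{5} = \frac{433}{5} \approx 86.6$)
$x{\left(2,-6 \right)} + y = -9 + \frac{433}{5} = \frac{388}{5}$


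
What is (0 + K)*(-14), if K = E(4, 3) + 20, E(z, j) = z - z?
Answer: -280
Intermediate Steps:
E(z, j) = 0
K = 20 (K = 0 + 20 = 20)
(0 + K)*(-14) = (0 + 20)*(-14) = 20*(-14) = -280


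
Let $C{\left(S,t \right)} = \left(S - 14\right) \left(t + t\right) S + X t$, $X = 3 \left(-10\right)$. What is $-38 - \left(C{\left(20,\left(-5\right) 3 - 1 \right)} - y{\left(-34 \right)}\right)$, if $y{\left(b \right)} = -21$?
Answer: $3301$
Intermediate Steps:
$X = -30$
$C{\left(S,t \right)} = - 30 t + 2 S t \left(-14 + S\right)$ ($C{\left(S,t \right)} = \left(S - 14\right) \left(t + t\right) S - 30 t = \left(-14 + S\right) 2 t S - 30 t = 2 t \left(-14 + S\right) S - 30 t = 2 S t \left(-14 + S\right) - 30 t = - 30 t + 2 S t \left(-14 + S\right)$)
$-38 - \left(C{\left(20,\left(-5\right) 3 - 1 \right)} - y{\left(-34 \right)}\right) = -38 - \left(2 \left(\left(-5\right) 3 - 1\right) \left(-15 + 20^{2} - 280\right) - -21\right) = -38 - \left(2 \left(-15 - 1\right) \left(-15 + 400 - 280\right) + 21\right) = -38 - \left(2 \left(-16\right) 105 + 21\right) = -38 - \left(-3360 + 21\right) = -38 - -3339 = -38 + 3339 = 3301$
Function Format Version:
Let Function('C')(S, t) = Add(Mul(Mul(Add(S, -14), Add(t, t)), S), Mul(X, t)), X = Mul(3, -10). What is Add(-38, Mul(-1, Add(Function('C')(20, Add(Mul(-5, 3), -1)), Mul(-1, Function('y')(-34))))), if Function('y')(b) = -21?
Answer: 3301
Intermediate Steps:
X = -30
Function('C')(S, t) = Add(Mul(-30, t), Mul(2, S, t, Add(-14, S))) (Function('C')(S, t) = Add(Mul(Mul(Add(S, -14), Add(t, t)), S), Mul(-30, t)) = Add(Mul(Mul(Add(-14, S), Mul(2, t)), S), Mul(-30, t)) = Add(Mul(Mul(2, t, Add(-14, S)), S), Mul(-30, t)) = Add(Mul(2, S, t, Add(-14, S)), Mul(-30, t)) = Add(Mul(-30, t), Mul(2, S, t, Add(-14, S))))
Add(-38, Mul(-1, Add(Function('C')(20, Add(Mul(-5, 3), -1)), Mul(-1, Function('y')(-34))))) = Add(-38, Mul(-1, Add(Mul(2, Add(Mul(-5, 3), -1), Add(-15, Pow(20, 2), Mul(-14, 20))), Mul(-1, -21)))) = Add(-38, Mul(-1, Add(Mul(2, Add(-15, -1), Add(-15, 400, -280)), 21))) = Add(-38, Mul(-1, Add(Mul(2, -16, 105), 21))) = Add(-38, Mul(-1, Add(-3360, 21))) = Add(-38, Mul(-1, -3339)) = Add(-38, 3339) = 3301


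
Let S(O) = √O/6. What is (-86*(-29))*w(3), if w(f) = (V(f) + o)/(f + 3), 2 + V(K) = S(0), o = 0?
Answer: -2494/3 ≈ -831.33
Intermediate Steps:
S(O) = √O/6
V(K) = -2 (V(K) = -2 + √0/6 = -2 + (⅙)*0 = -2 + 0 = -2)
w(f) = -2/(3 + f) (w(f) = (-2 + 0)/(f + 3) = -2/(3 + f))
(-86*(-29))*w(3) = (-86*(-29))*(-2/(3 + 3)) = 2494*(-2/6) = 2494*(-2*⅙) = 2494*(-⅓) = -2494/3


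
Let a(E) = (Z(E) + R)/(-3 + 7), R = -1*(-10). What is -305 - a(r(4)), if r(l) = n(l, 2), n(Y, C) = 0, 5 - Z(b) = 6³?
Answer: -1019/4 ≈ -254.75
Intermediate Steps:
Z(b) = -211 (Z(b) = 5 - 1*6³ = 5 - 1*216 = 5 - 216 = -211)
R = 10
r(l) = 0
a(E) = -201/4 (a(E) = (-211 + 10)/(-3 + 7) = -201/4)
-305 - a(r(4)) = -305 - 1*(-201/4) = -305 + 201/4 = -1019/4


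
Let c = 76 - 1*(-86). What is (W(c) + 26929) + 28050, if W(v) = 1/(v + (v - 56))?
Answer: 14734373/268 ≈ 54979.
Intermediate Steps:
c = 162 (c = 76 + 86 = 162)
W(v) = 1/(-56 + 2*v) (W(v) = 1/(v + (-56 + v)) = 1/(-56 + 2*v))
(W(c) + 26929) + 28050 = (1/(2*(-28 + 162)) + 26929) + 28050 = ((½)/134 + 26929) + 28050 = ((½)*(1/134) + 26929) + 28050 = (1/268 + 26929) + 28050 = 7216973/268 + 28050 = 14734373/268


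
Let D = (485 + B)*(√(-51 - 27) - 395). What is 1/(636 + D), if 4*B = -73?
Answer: -2939684/540380759983 - 7468*I*√78/540380759983 ≈ -5.44e-6 - 1.2205e-7*I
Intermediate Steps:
B = -73/4 (B = (¼)*(-73) = -73/4 ≈ -18.250)
D = -737465/4 + 1867*I*√78/4 (D = (485 - 73/4)*(√(-51 - 27) - 395) = 1867*(√(-78) - 395)/4 = 1867*(I*√78 - 395)/4 = 1867*(-395 + I*√78)/4 = -737465/4 + 1867*I*√78/4 ≈ -1.8437e+5 + 4122.2*I)
1/(636 + D) = 1/(636 + (-737465/4 + 1867*I*√78/4)) = 1/(-734921/4 + 1867*I*√78/4)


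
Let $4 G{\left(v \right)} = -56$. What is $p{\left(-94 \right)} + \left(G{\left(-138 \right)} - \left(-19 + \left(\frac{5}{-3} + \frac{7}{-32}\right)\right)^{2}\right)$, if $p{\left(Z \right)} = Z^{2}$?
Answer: $\frac{77283527}{9216} \approx 8385.8$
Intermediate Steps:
$G{\left(v \right)} = -14$ ($G{\left(v \right)} = \frac{1}{4} \left(-56\right) = -14$)
$p{\left(-94 \right)} + \left(G{\left(-138 \right)} - \left(-19 + \left(\frac{5}{-3} + \frac{7}{-32}\right)\right)^{2}\right) = \left(-94\right)^{2} - \left(14 + \left(-19 + \left(\frac{5}{-3} + \frac{7}{-32}\right)\right)^{2}\right) = 8836 - \left(14 + \left(-19 + \left(5 \left(- \frac{1}{3}\right) + 7 \left(- \frac{1}{32}\right)\right)\right)^{2}\right) = 8836 - \left(14 + \left(-19 - \frac{181}{96}\right)^{2}\right) = 8836 - \frac{4149049}{9216} = \frac{77283527}{9216}$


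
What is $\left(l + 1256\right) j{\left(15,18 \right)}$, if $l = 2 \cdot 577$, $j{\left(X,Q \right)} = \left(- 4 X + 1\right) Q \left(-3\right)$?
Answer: $7678260$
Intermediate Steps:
$j{\left(X,Q \right)} = - 3 Q \left(1 - 4 X\right)$ ($j{\left(X,Q \right)} = \left(1 - 4 X\right) Q \left(-3\right) = Q \left(1 - 4 X\right) \left(-3\right) = - 3 Q \left(1 - 4 X\right)$)
$l = 1154$
$\left(l + 1256\right) j{\left(15,18 \right)} = \left(1154 + 1256\right) 3 \cdot 18 \left(-1 + 4 \cdot 15\right) = 2410 \cdot 3 \cdot 18 \left(-1 + 60\right) = 2410 \cdot 3 \cdot 18 \cdot 59 = 2410 \cdot 3186 = 7678260$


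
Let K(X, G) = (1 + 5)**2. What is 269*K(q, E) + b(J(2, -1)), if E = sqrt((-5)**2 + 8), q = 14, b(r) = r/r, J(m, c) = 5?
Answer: 9685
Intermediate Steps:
b(r) = 1
E = sqrt(33) (E = sqrt(25 + 8) = sqrt(33) ≈ 5.7446)
K(X, G) = 36 (K(X, G) = 6**2 = 36)
269*K(q, E) + b(J(2, -1)) = 269*36 + 1 = 9684 + 1 = 9685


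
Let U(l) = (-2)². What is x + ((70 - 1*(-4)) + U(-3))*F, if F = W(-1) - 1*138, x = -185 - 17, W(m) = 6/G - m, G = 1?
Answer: -10420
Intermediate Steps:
W(m) = 6 - m (W(m) = 6/1 - m = 6*1 - m = 6 - m)
U(l) = 4
x = -202
F = -131 (F = (6 - 1*(-1)) - 1*138 = (6 + 1) - 138 = 7 - 138 = -131)
x + ((70 - 1*(-4)) + U(-3))*F = -202 + ((70 - 1*(-4)) + 4)*(-131) = -202 + ((70 + 4) + 4)*(-131) = -202 + (74 + 4)*(-131) = -202 + 78*(-131) = -202 - 10218 = -10420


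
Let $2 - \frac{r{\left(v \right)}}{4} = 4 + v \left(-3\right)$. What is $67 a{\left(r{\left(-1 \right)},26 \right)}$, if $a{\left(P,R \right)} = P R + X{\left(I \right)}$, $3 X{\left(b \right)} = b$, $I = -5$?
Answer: $- \frac{104855}{3} \approx -34952.0$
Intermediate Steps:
$X{\left(b \right)} = \frac{b}{3}$
$r{\left(v \right)} = -8 + 12 v$ ($r{\left(v \right)} = 8 - 4 \left(4 + v \left(-3\right)\right) = 8 - 4 \left(4 - 3 v\right) = 8 + \left(-16 + 12 v\right) = -8 + 12 v$)
$a{\left(P,R \right)} = - \frac{5}{3} + P R$ ($a{\left(P,R \right)} = P R + \frac{1}{3} \left(-5\right) = P R - \frac{5}{3} = - \frac{5}{3} + P R$)
$67 a{\left(r{\left(-1 \right)},26 \right)} = 67 \left(- \frac{5}{3} + \left(-8 + 12 \left(-1\right)\right) 26\right) = 67 \left(- \frac{5}{3} + \left(-8 - 12\right) 26\right) = 67 \left(- \frac{5}{3} - 520\right) = 67 \left(- \frac{1565}{3}\right) = - \frac{104855}{3}$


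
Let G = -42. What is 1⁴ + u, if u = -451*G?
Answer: 18943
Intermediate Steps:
u = 18942 (u = -451*(-42) = 18942)
1⁴ + u = 1⁴ + 18942 = 1 + 18942 = 18943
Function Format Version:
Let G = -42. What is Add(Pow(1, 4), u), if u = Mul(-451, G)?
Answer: 18943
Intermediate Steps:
u = 18942 (u = Mul(-451, -42) = 18942)
Add(Pow(1, 4), u) = Add(Pow(1, 4), 18942) = Add(1, 18942) = 18943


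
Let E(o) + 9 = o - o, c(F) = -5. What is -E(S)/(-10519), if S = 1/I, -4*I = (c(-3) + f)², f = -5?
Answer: -9/10519 ≈ -0.00085559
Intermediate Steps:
I = -25 (I = -(-5 - 5)²/4 = -¼*(-10)² = -¼*100 = -25)
S = -1/25 (S = 1/(-25) = -1/25 ≈ -0.040000)
E(o) = -9 (E(o) = -9 + (o - o) = -9 + 0 = -9)
-E(S)/(-10519) = -(-9)/(-10519) = -(-9)*(-1)/10519 = -1*9/10519 = -9/10519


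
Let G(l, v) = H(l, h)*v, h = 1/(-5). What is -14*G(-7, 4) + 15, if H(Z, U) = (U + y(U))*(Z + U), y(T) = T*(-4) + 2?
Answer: 26583/25 ≈ 1063.3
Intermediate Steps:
y(T) = 2 - 4*T (y(T) = -4*T + 2 = 2 - 4*T)
h = -⅕ (h = 1*(-⅕) = -⅕ ≈ -0.20000)
H(Z, U) = (2 - 3*U)*(U + Z) (H(Z, U) = (U + (2 - 4*U))*(Z + U) = (2 - 3*U)*(U + Z))
G(l, v) = v*(-13/25 + 13*l/5) (G(l, v) = (-3*(-⅕)² + 2*(-⅕) + 2*l - 3*(-⅕)*l)*v = (-3*1/25 - ⅖ + 2*l + 3*l/5)*v = (-3/25 - ⅖ + 2*l + 3*l/5)*v = (-13/25 + 13*l/5)*v = v*(-13/25 + 13*l/5))
-14*G(-7, 4) + 15 = -182*4*(-1 + 5*(-7))/25 + 15 = -182*4*(-1 - 35)/25 + 15 = -182*4*(-36)/25 + 15 = -14*(-1872/25) + 15 = 26208/25 + 15 = 26583/25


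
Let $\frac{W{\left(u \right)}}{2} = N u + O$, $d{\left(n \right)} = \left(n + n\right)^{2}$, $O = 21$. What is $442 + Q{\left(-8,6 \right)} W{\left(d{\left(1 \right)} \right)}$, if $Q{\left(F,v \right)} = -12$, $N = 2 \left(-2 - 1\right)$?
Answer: $514$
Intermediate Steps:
$N = -6$ ($N = 2 \left(-3\right) = -6$)
$d{\left(n \right)} = 4 n^{2}$ ($d{\left(n \right)} = \left(2 n\right)^{2} = 4 n^{2}$)
$W{\left(u \right)} = 42 - 12 u$ ($W{\left(u \right)} = 2 \left(- 6 u + 21\right) = 2 \left(21 - 6 u\right) = 42 - 12 u$)
$442 + Q{\left(-8,6 \right)} W{\left(d{\left(1 \right)} \right)} = 442 - 12 \left(42 - 12 \cdot 4 \cdot 1^{2}\right) = 442 - 12 \left(42 - 12 \cdot 4 \cdot 1\right) = 442 - 12 \left(42 - 48\right) = 442 - -72 = 442 + 72 = 514$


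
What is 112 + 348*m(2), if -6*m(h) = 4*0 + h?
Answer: -4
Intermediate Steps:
m(h) = -h/6 (m(h) = -(4*0 + h)/6 = -(0 + h)/6 = -h/6)
112 + 348*m(2) = 112 + 348*(-1/6*2) = 112 + 348*(-1/3) = 112 - 116 = -4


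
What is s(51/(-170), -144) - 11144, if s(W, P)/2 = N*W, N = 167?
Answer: -56221/5 ≈ -11244.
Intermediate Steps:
s(W, P) = 334*W (s(W, P) = 2*(167*W) = 334*W)
s(51/(-170), -144) - 11144 = 334*(51/(-170)) - 11144 = 334*(51*(-1/170)) - 11144 = 334*(-3/10) - 11144 = -501/5 - 11144 = -56221/5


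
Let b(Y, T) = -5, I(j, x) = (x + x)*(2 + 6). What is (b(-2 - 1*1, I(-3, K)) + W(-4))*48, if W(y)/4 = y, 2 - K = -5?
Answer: -1008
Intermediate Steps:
K = 7 (K = 2 - 1*(-5) = 2 + 5 = 7)
I(j, x) = 16*x (I(j, x) = (2*x)*8 = 16*x)
W(y) = 4*y
(b(-2 - 1*1, I(-3, K)) + W(-4))*48 = (-5 + 4*(-4))*48 = (-5 - 16)*48 = -21*48 = -1008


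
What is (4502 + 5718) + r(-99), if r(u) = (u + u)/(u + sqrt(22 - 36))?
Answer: 100328902/9815 + 198*I*sqrt(14)/9815 ≈ 10222.0 + 0.075481*I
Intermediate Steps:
r(u) = 2*u/(u + I*sqrt(14)) (r(u) = (2*u)/(u + sqrt(-14)) = (2*u)/(u + I*sqrt(14)) = 2*u/(u + I*sqrt(14)))
(4502 + 5718) + r(-99) = (4502 + 5718) + 2*(-99)/(-99 + I*sqrt(14)) = 10220 - 198/(-99 + I*sqrt(14))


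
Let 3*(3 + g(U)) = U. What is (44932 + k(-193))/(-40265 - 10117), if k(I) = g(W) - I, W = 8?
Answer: -67687/75573 ≈ -0.89565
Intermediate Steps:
g(U) = -3 + U/3
k(I) = -⅓ - I (k(I) = (-3 + (⅓)*8) - I = (-3 + 8/3) - I = -⅓ - I)
(44932 + k(-193))/(-40265 - 10117) = (44932 + (-⅓ - 1*(-193)))/(-40265 - 10117) = (44932 + (-⅓ + 193))/(-50382) = (44932 + 578/3)*(-1/50382) = (135374/3)*(-1/50382) = -67687/75573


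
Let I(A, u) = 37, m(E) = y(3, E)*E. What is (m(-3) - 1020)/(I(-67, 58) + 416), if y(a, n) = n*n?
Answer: -349/151 ≈ -2.3113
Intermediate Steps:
y(a, n) = n²
m(E) = E³ (m(E) = E²*E = E³)
(m(-3) - 1020)/(I(-67, 58) + 416) = ((-3)³ - 1020)/(37 + 416) = (-27 - 1020)/453 = -1047*1/453 = -349/151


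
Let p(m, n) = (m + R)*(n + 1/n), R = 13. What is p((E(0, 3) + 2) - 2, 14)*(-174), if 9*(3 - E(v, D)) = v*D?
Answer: -274224/7 ≈ -39175.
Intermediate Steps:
E(v, D) = 3 - D*v/9 (E(v, D) = 3 - v*D/9 = 3 - D*v/9)
p(m, n) = (13 + m)*(n + 1/n) (p(m, n) = (m + 13)*(n + 1/n) = (13 + m)*(n + 1/n))
p((E(0, 3) + 2) - 2, 14)*(-174) = ((13 + (((3 - ⅑*3*0) + 2) - 2) + 14²*(13 + (((3 - ⅑*3*0) + 2) - 2)))/14)*(-174) = ((13 + (((3 + 0) + 2) - 2) + 196*(13 + (((3 + 0) + 2) - 2)))/14)*(-174) = ((13 + ((3 + 2) - 2) + 196*(13 + ((3 + 2) - 2)))/14)*(-174) = ((13 + (5 - 2) + 196*(13 + (5 - 2)))/14)*(-174) = ((13 + 3 + 196*(13 + 3))/14)*(-174) = ((13 + 3 + 196*16)/14)*(-174) = ((13 + 3 + 3136)/14)*(-174) = ((1/14)*3152)*(-174) = (1576/7)*(-174) = -274224/7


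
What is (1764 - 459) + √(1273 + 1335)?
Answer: 1305 + 4*√163 ≈ 1356.1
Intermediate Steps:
(1764 - 459) + √(1273 + 1335) = 1305 + √2608 = 1305 + 4*√163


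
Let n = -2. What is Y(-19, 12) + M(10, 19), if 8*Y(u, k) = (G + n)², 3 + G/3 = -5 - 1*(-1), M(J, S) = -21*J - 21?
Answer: -1319/8 ≈ -164.88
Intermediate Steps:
M(J, S) = -21 - 21*J
G = -21 (G = -9 + 3*(-5 - 1*(-1)) = -9 + 3*(-5 + 1) = -9 + 3*(-4) = -9 - 12 = -21)
Y(u, k) = 529/8 (Y(u, k) = (-21 - 2)²/8 = (⅛)*(-23)² = (⅛)*529 = 529/8)
Y(-19, 12) + M(10, 19) = 529/8 + (-21 - 21*10) = 529/8 + (-21 - 210) = 529/8 - 231 = -1319/8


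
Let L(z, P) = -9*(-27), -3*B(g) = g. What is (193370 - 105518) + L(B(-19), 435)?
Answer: 88095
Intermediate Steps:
B(g) = -g/3
L(z, P) = 243
(193370 - 105518) + L(B(-19), 435) = (193370 - 105518) + 243 = 87852 + 243 = 88095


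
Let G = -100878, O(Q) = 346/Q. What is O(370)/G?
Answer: -173/18662430 ≈ -9.2700e-6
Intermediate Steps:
O(370)/G = (346/370)/(-100878) = (346*(1/370))*(-1/100878) = (173/185)*(-1/100878) = -173/18662430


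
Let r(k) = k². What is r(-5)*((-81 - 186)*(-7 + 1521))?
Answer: -10105950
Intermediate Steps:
r(-5)*((-81 - 186)*(-7 + 1521)) = (-5)²*((-81 - 186)*(-7 + 1521)) = 25*(-267*1514) = 25*(-404238) = -10105950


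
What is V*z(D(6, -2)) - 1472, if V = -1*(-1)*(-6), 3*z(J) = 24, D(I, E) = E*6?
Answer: -1520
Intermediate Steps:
D(I, E) = 6*E
z(J) = 8 (z(J) = (1/3)*24 = 8)
V = -6 (V = 1*(-6) = -6)
V*z(D(6, -2)) - 1472 = -6*8 - 1472 = -48 - 1472 = -1520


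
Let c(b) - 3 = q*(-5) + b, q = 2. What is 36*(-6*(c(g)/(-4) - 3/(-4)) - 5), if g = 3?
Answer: -558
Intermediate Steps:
c(b) = -7 + b (c(b) = 3 + (2*(-5) + b) = 3 + (-10 + b) = -7 + b)
36*(-6*(c(g)/(-4) - 3/(-4)) - 5) = 36*(-6*((-7 + 3)/(-4) - 3/(-4)) - 5) = 36*(-6*(-4*(-¼) - 3*(-¼)) - 5) = 36*(-6*(1 + ¾) - 5) = 36*(-6*7/4 - 5) = 36*(-21/2 - 5) = 36*(-31/2) = -558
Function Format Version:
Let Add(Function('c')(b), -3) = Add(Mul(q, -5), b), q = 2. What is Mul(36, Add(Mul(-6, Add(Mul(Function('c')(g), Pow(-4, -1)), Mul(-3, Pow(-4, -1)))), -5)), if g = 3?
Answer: -558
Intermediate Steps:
Function('c')(b) = Add(-7, b) (Function('c')(b) = Add(3, Add(Mul(2, -5), b)) = Add(3, Add(-10, b)) = Add(-7, b))
Mul(36, Add(Mul(-6, Add(Mul(Function('c')(g), Pow(-4, -1)), Mul(-3, Pow(-4, -1)))), -5)) = Mul(36, Add(Mul(-6, Add(Mul(Add(-7, 3), Pow(-4, -1)), Mul(-3, Pow(-4, -1)))), -5)) = Mul(36, Add(Mul(-6, Add(Mul(-4, Rational(-1, 4)), Mul(-3, Rational(-1, 4)))), -5)) = Mul(36, Add(Mul(-6, Add(1, Rational(3, 4))), -5)) = Mul(36, Add(Mul(-6, Rational(7, 4)), -5)) = Mul(36, Add(Rational(-21, 2), -5)) = Mul(36, Rational(-31, 2)) = -558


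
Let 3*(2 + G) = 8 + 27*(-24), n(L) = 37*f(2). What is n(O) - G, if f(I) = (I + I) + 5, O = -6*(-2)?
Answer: 1645/3 ≈ 548.33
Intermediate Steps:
O = 12
f(I) = 5 + 2*I (f(I) = 2*I + 5 = 5 + 2*I)
n(L) = 333 (n(L) = 37*(5 + 2*2) = 37*(5 + 4) = 37*9 = 333)
G = -646/3 (G = -2 + (8 + 27*(-24))/3 = -2 + (8 - 648)/3 = -2 + (1/3)*(-640) = -2 - 640/3 = -646/3 ≈ -215.33)
n(O) - G = 333 - 1*(-646/3) = 333 + 646/3 = 1645/3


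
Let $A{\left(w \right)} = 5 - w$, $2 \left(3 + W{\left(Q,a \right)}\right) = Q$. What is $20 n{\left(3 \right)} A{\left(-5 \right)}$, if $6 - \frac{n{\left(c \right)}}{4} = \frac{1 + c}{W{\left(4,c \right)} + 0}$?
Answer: $8000$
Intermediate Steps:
$W{\left(Q,a \right)} = -3 + \frac{Q}{2}$
$n{\left(c \right)} = 28 + 4 c$ ($n{\left(c \right)} = 24 - 4 \frac{1 + c}{\left(-3 + \frac{1}{2} \cdot 4\right) + 0} = 24 - 4 \frac{1 + c}{\left(-3 + 2\right) + 0} = 24 - 4 \frac{1 + c}{-1 + 0} = 24 - 4 \frac{1 + c}{-1} = 24 - 4 \left(1 + c\right) \left(-1\right) = 24 - 4 \left(-1 - c\right) = 24 + \left(4 + 4 c\right) = 28 + 4 c$)
$20 n{\left(3 \right)} A{\left(-5 \right)} = 20 \left(28 + 4 \cdot 3\right) \left(5 - -5\right) = 20 \left(28 + 12\right) \left(5 + 5\right) = 20 \cdot 40 \cdot 10 = 800 \cdot 10 = 8000$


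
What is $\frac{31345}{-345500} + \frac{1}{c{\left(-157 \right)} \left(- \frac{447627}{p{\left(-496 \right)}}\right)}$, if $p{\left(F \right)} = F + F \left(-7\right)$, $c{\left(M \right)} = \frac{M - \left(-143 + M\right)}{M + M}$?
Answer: $- \frac{112237123803}{1474378891700} \approx -0.076125$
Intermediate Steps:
$c{\left(M \right)} = \frac{143}{2 M}$
$p{\left(F \right)} = - 6 F$ ($p{\left(F \right)} = F - 7 F = - 6 F$)
$\frac{31345}{-345500} + \frac{1}{c{\left(-157 \right)} \left(- \frac{447627}{p{\left(-496 \right)}}\right)} = \frac{31345}{-345500} + \frac{1}{\frac{143}{2 \left(-157\right)} \left(- \frac{447627}{\left(-6\right) \left(-496\right)}\right)} = 31345 \left(- \frac{1}{345500}\right) + \frac{1}{\frac{143}{2} \left(- \frac{1}{157}\right) \left(- \frac{447627}{2976}\right)} = - \frac{6269}{69100} + \frac{1}{\left(- \frac{143}{314}\right) \left(\left(-447627\right) \frac{1}{2976}\right)} = - \frac{6269}{69100} - \frac{314}{143 \left(- \frac{149209}{992}\right)} = - \frac{6269}{69100} - - \frac{311488}{21336887} = - \frac{6269}{69100} + \frac{311488}{21336887} = - \frac{112237123803}{1474378891700}$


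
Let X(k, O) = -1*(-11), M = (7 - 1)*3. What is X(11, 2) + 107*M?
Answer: 1937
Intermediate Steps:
M = 18 (M = 6*3 = 18)
X(k, O) = 11
X(11, 2) + 107*M = 11 + 107*18 = 11 + 1926 = 1937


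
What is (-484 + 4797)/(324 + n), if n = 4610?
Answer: 4313/4934 ≈ 0.87414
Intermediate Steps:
(-484 + 4797)/(324 + n) = (-484 + 4797)/(324 + 4610) = 4313/4934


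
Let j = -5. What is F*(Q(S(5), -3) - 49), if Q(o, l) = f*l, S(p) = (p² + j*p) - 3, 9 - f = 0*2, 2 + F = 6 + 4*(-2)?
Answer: 304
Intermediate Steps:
F = -4 (F = -2 + (6 + 4*(-2)) = -2 + (6 - 8) = -2 - 2 = -4)
f = 9 (f = 9 - 0*2 = 9 - 1*0 = 9 + 0 = 9)
S(p) = -3 + p² - 5*p (S(p) = (p² - 5*p) - 3 = -3 + p² - 5*p)
Q(o, l) = 9*l
F*(Q(S(5), -3) - 49) = -4*(9*(-3) - 49) = -4*(-27 - 49) = -4*(-76) = 304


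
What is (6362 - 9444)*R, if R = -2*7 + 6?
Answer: 24656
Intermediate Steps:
R = -8 (R = -14 + 6 = -8)
(6362 - 9444)*R = (6362 - 9444)*(-8) = -3082*(-8) = 24656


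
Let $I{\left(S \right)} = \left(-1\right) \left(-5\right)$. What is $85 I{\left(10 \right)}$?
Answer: $425$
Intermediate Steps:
$I{\left(S \right)} = 5$
$85 I{\left(10 \right)} = 85 \cdot 5 = 425$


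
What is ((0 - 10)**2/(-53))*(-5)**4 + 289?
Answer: -47183/53 ≈ -890.25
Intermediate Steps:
((0 - 10)**2/(-53))*(-5)**4 + 289 = ((-10)**2*(-1/53))*625 + 289 = (100*(-1/53))*625 + 289 = -100/53*625 + 289 = -62500/53 + 289 = -47183/53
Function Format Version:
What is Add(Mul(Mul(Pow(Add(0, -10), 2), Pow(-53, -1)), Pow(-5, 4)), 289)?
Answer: Rational(-47183, 53) ≈ -890.25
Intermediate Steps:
Add(Mul(Mul(Pow(Add(0, -10), 2), Pow(-53, -1)), Pow(-5, 4)), 289) = Add(Mul(Mul(Pow(-10, 2), Rational(-1, 53)), 625), 289) = Add(Mul(Mul(100, Rational(-1, 53)), 625), 289) = Add(Mul(Rational(-100, 53), 625), 289) = Add(Rational(-62500, 53), 289) = Rational(-47183, 53)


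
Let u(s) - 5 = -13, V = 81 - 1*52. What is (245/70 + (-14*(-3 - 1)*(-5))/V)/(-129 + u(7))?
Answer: 357/7946 ≈ 0.044928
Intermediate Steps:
V = 29 (V = 81 - 52 = 29)
u(s) = -8 (u(s) = 5 - 13 = -8)
(245/70 + (-14*(-3 - 1)*(-5))/V)/(-129 + u(7)) = (245/70 - 14*(-3 - 1)*(-5)/29)/(-129 - 8) = (245*(1/70) - (-56)*(-5)*(1/29))/(-137) = (7/2 - 14*20*(1/29))*(-1/137) = (7/2 - 280*1/29)*(-1/137) = (7/2 - 280/29)*(-1/137) = -357/58*(-1/137) = 357/7946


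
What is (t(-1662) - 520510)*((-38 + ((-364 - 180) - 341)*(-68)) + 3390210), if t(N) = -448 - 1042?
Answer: -1801083744000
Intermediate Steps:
t(N) = -1490
(t(-1662) - 520510)*((-38 + ((-364 - 180) - 341)*(-68)) + 3390210) = (-1490 - 520510)*((-38 + ((-364 - 180) - 341)*(-68)) + 3390210) = -522000*((-38 + (-544 - 341)*(-68)) + 3390210) = -522000*((-38 - 885*(-68)) + 3390210) = -522000*((-38 + 60180) + 3390210) = -522000*(60142 + 3390210) = -522000*3450352 = -1801083744000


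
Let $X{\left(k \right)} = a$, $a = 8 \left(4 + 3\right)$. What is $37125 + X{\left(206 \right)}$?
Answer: $37181$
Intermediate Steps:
$a = 56$ ($a = 8 \cdot 7 = 56$)
$X{\left(k \right)} = 56$
$37125 + X{\left(206 \right)} = 37125 + 56 = 37181$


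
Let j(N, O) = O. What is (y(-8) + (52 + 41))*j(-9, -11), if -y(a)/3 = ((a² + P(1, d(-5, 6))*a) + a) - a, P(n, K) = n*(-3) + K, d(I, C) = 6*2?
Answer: -1287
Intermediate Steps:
d(I, C) = 12
P(n, K) = K - 3*n (P(n, K) = -3*n + K = K - 3*n)
y(a) = -27*a - 3*a² (y(a) = -3*(((a² + (12 - 3*1)*a) + a) - a) = -3*(((a² + (12 - 3)*a) + a) - a) = -3*(((a² + 9*a) + a) - a) = -3*((a² + 10*a) - a) = -3*(a² + 9*a) = -27*a - 3*a²)
(y(-8) + (52 + 41))*j(-9, -11) = (-3*(-8)*(9 - 8) + (52 + 41))*(-11) = (-3*(-8)*1 + 93)*(-11) = (24 + 93)*(-11) = 117*(-11) = -1287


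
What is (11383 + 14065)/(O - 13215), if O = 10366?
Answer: -25448/2849 ≈ -8.9323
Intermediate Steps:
(11383 + 14065)/(O - 13215) = (11383 + 14065)/(10366 - 13215) = 25448/(-2849) = 25448*(-1/2849) = -25448/2849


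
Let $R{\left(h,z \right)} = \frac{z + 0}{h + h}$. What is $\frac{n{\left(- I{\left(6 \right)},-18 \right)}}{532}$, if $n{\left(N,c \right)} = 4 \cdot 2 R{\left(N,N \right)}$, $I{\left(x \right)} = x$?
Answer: $\frac{1}{133} \approx 0.0075188$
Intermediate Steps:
$R{\left(h,z \right)} = \frac{z}{2 h}$
$n{\left(N,c \right)} = 4$ ($n{\left(N,c \right)} = 4 \cdot 2 \frac{N}{2 N} = 8 \cdot \frac{1}{2} = 4$)
$\frac{n{\left(- I{\left(6 \right)},-18 \right)}}{532} = \frac{4}{532} = 4 \cdot \frac{1}{532} = \frac{1}{133}$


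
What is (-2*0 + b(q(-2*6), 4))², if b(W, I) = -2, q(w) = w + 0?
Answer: 4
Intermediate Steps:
q(w) = w
(-2*0 + b(q(-2*6), 4))² = (-2*0 - 2)² = (0 - 2)² = (-2)² = 4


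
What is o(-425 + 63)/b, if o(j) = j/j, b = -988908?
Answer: -1/988908 ≈ -1.0112e-6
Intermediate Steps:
o(j) = 1
o(-425 + 63)/b = 1/(-988908) = 1*(-1/988908) = -1/988908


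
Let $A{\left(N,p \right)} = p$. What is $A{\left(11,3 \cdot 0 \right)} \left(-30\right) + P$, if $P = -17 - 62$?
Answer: $-79$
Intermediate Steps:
$P = -79$
$A{\left(11,3 \cdot 0 \right)} \left(-30\right) + P = 3 \cdot 0 \left(-30\right) - 79 = 0 \left(-30\right) - 79 = 0 - 79 = -79$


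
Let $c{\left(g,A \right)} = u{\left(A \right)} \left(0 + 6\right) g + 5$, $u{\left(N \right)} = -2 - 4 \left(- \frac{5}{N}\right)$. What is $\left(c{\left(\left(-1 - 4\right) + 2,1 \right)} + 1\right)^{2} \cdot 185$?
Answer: $18707940$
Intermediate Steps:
$u{\left(N \right)} = -2 + \frac{20}{N}$
$c{\left(g,A \right)} = 5 + g \left(-12 + \frac{120}{A}\right)$ ($c{\left(g,A \right)} = \left(-2 + \frac{20}{A}\right) \left(0 + 6\right) g + 5 = \left(-2 + \frac{20}{A}\right) 6 g + 5 = \left(-12 + \frac{120}{A}\right) g + 5 = g \left(-12 + \frac{120}{A}\right) + 5 = 5 + g \left(-12 + \frac{120}{A}\right)$)
$\left(c{\left(\left(-1 - 4\right) + 2,1 \right)} + 1\right)^{2} \cdot 185 = \left(\left(5 - 12 \left(\left(-1 - 4\right) + 2\right) + \frac{120 \left(\left(-1 - 4\right) + 2\right)}{1}\right) + 1\right)^{2} \cdot 185 = \left(\left(5 - 12 \left(-5 + 2\right) + 120 \left(-5 + 2\right) 1\right) + 1\right)^{2} \cdot 185 = \left(\left(5 - -36 + 120 \left(-3\right) 1\right) + 1\right)^{2} \cdot 185 = \left(\left(5 + 36 - 360\right) + 1\right)^{2} \cdot 185 = \left(-319 + 1\right)^{2} \cdot 185 = \left(-318\right)^{2} \cdot 185 = 101124 \cdot 185 = 18707940$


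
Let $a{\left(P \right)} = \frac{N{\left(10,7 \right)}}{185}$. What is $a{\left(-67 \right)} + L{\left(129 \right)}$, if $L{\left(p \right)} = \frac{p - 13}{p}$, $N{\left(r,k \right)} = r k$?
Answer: $\frac{6098}{4773} \approx 1.2776$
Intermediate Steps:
$N{\left(r,k \right)} = k r$
$L{\left(p \right)} = \frac{-13 + p}{p}$
$a{\left(P \right)} = \frac{14}{37}$ ($a{\left(P \right)} = \frac{7 \cdot 10}{185} = 70 \cdot \frac{1}{185} = \frac{14}{37}$)
$a{\left(-67 \right)} + L{\left(129 \right)} = \frac{14}{37} + \frac{-13 + 129}{129} = \frac{14}{37} + \frac{1}{129} \cdot 116 = \frac{14}{37} + \frac{116}{129} = \frac{6098}{4773}$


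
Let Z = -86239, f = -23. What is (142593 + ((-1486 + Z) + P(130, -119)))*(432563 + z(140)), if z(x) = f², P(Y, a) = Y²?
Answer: 31082146656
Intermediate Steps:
z(x) = 529 (z(x) = (-23)² = 529)
(142593 + ((-1486 + Z) + P(130, -119)))*(432563 + z(140)) = (142593 + ((-1486 - 86239) + 130²))*(432563 + 529) = (142593 + (-87725 + 16900))*433092 = (142593 - 70825)*433092 = 71768*433092 = 31082146656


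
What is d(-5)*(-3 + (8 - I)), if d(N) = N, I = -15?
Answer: -100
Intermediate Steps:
d(-5)*(-3 + (8 - I)) = -5*(-3 + (8 - 1*(-15))) = -5*(-3 + (8 + 15)) = -5*(-3 + 23) = -5*20 = -100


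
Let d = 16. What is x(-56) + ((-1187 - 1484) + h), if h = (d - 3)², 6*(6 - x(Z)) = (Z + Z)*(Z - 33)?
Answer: -12472/3 ≈ -4157.3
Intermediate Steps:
x(Z) = 6 - Z*(-33 + Z)/3 (x(Z) = 6 - (Z + Z)*(Z - 33)/6 = 6 - 2*Z*(-33 + Z)/6 = 6 - Z*(-33 + Z)/3)
h = 169 (h = (16 - 3)² = 13² = 169)
x(-56) + ((-1187 - 1484) + h) = (6 + 11*(-56) - ⅓*(-56)²) + ((-1187 - 1484) + 169) = (6 - 616 - ⅓*3136) + (-2671 + 169) = (6 - 616 - 3136/3) - 2502 = -4966/3 - 2502 = -12472/3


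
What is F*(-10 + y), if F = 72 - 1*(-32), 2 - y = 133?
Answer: -14664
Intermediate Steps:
y = -131 (y = 2 - 1*133 = 2 - 133 = -131)
F = 104 (F = 72 + 32 = 104)
F*(-10 + y) = 104*(-10 - 131) = 104*(-141) = -14664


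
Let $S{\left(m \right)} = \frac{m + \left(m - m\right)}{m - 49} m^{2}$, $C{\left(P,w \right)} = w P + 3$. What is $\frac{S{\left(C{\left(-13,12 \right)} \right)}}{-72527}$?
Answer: $- \frac{3581577}{14650454} \approx -0.24447$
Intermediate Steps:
$C{\left(P,w \right)} = 3 + P w$ ($C{\left(P,w \right)} = P w + 3 = 3 + P w$)
$S{\left(m \right)} = \frac{m^{3}}{-49 + m}$ ($S{\left(m \right)} = \frac{m + 0}{-49 + m} m^{2} = \frac{m}{-49 + m} m^{2} = \frac{m^{3}}{-49 + m}$)
$\frac{S{\left(C{\left(-13,12 \right)} \right)}}{-72527} = \frac{\left(3 - 156\right)^{3} \frac{1}{-49 + \left(3 - 156\right)}}{-72527} = \frac{\left(3 - 156\right)^{3}}{-49 + \left(3 - 156\right)} \left(- \frac{1}{72527}\right) = \frac{\left(-153\right)^{3}}{-49 - 153} \left(- \frac{1}{72527}\right) = - \frac{3581577}{-202} \left(- \frac{1}{72527}\right) = \left(-3581577\right) \left(- \frac{1}{202}\right) \left(- \frac{1}{72527}\right) = \frac{3581577}{202} \left(- \frac{1}{72527}\right) = - \frac{3581577}{14650454}$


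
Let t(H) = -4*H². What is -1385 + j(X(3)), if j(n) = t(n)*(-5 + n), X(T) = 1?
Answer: -1369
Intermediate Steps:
j(n) = -4*n²*(-5 + n) (j(n) = (-4*n²)*(-5 + n) = -4*n²*(-5 + n))
-1385 + j(X(3)) = -1385 + 4*1²*(5 - 1*1) = -1385 + 4*1*(5 - 1) = -1385 + 4*1*4 = -1385 + 16 = -1369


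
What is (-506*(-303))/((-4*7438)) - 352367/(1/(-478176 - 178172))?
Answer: 3440452489074557/14876 ≈ 2.3128e+11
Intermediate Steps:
(-506*(-303))/((-4*7438)) - 352367/(1/(-478176 - 178172)) = 153318/(-29752) - 352367/(1/(-656348)) = 153318*(-1/29752) - 352367/(-1/656348) = -76659/14876 - 352367*(-656348) = -76659/14876 + 231275375716 = 3440452489074557/14876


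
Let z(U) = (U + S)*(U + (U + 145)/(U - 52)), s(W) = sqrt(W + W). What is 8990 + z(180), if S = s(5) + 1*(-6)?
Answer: 2608115/64 + 23365*sqrt(10)/128 ≈ 41329.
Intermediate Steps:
s(W) = sqrt(2)*sqrt(W) (s(W) = sqrt(2*W) = sqrt(2)*sqrt(W))
S = -6 + sqrt(10) (S = sqrt(2)*sqrt(5) + 1*(-6) = sqrt(10) - 6 = -6 + sqrt(10) ≈ -2.8377)
z(U) = (U + (145 + U)/(-52 + U))*(-6 + U + sqrt(10)) (z(U) = (U + (-6 + sqrt(10)))*(U + (U + 145)/(U - 52)) = (-6 + U + sqrt(10))*(U + (145 + U)/(-52 + U)) = (U + (145 + U)/(-52 + U))*(-6 + U + sqrt(10)))
8990 + z(180) = 8990 + (-870 + 180**3 - 57*180**2 + 145*sqrt(10) + 451*180 + sqrt(10)*180**2 - 51*180*sqrt(10))/(-52 + 180) = 8990 + (-870 + 5832000 - 57*32400 + 145*sqrt(10) + 81180 + sqrt(10)*32400 - 9180*sqrt(10))/128 = 8990 + (-870 + 5832000 - 1846800 + 145*sqrt(10) + 81180 + 32400*sqrt(10) - 9180*sqrt(10))/128 = 8990 + (4065510 + 23365*sqrt(10))/128 = 8990 + (2032755/64 + 23365*sqrt(10)/128) = 2608115/64 + 23365*sqrt(10)/128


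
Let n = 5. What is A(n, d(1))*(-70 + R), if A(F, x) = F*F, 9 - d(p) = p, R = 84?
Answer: 350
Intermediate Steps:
d(p) = 9 - p
A(F, x) = F**2
A(n, d(1))*(-70 + R) = 5**2*(-70 + 84) = 25*14 = 350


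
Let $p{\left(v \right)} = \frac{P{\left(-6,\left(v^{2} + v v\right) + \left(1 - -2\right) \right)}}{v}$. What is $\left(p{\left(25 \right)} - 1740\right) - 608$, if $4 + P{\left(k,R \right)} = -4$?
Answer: $- \frac{58708}{25} \approx -2348.3$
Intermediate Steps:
$P{\left(k,R \right)} = -8$ ($P{\left(k,R \right)} = -4 - 4 = -8$)
$p{\left(v \right)} = - \frac{8}{v}$
$\left(p{\left(25 \right)} - 1740\right) - 608 = \left(- \frac{8}{25} - 1740\right) - 608 = - \frac{43508}{25} - 608 = - \frac{58708}{25}$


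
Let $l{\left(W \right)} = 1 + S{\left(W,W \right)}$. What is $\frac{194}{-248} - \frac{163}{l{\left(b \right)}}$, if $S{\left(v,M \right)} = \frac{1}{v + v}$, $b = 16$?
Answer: $- \frac{649985}{4092} \approx -158.84$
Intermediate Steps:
$S{\left(v,M \right)} = \frac{1}{2 v}$
$l{\left(W \right)} = 1 + \frac{1}{2 W}$
$\frac{194}{-248} - \frac{163}{l{\left(b \right)}} = \frac{194}{-248} - \frac{163}{\frac{1}{16} \left(\frac{1}{2} + 16\right)} = 194 \left(- \frac{1}{248}\right) - \frac{163}{\frac{1}{16} \cdot \frac{33}{2}} = - \frac{97}{124} - \frac{163}{\frac{33}{32}} = - \frac{97}{124} - \frac{5216}{33} = - \frac{649985}{4092}$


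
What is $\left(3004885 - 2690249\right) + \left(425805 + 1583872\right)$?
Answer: $2324313$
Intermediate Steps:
$\left(3004885 - 2690249\right) + \left(425805 + 1583872\right) = 314636 + 2009677 = 2324313$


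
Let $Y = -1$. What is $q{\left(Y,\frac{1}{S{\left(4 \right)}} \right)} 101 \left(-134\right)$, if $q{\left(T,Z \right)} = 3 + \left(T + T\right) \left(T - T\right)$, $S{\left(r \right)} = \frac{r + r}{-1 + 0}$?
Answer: $-40602$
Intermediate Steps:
$S{\left(r \right)} = - 2 r$ ($S{\left(r \right)} = \frac{2 r}{-1} = 2 r \left(-1\right) = - 2 r$)
$q{\left(T,Z \right)} = 3$ ($q{\left(T,Z \right)} = 3 + 2 T 0 = 3 + 0 = 3$)
$q{\left(Y,\frac{1}{S{\left(4 \right)}} \right)} 101 \left(-134\right) = 3 \cdot 101 \left(-134\right) = 303 \left(-134\right) = -40602$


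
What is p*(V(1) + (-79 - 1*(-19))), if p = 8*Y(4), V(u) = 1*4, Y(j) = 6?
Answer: -2688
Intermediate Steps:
V(u) = 4
p = 48 (p = 8*6 = 48)
p*(V(1) + (-79 - 1*(-19))) = 48*(4 + (-79 - 1*(-19))) = 48*(4 + (-79 + 19)) = 48*(4 - 60) = 48*(-56) = -2688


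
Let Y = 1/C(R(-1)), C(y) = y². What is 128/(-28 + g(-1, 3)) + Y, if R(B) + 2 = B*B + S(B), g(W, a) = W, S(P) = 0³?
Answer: -99/29 ≈ -3.4138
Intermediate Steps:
S(P) = 0
R(B) = -2 + B² (R(B) = -2 + (B*B + 0) = -2 + (B² + 0) = -2 + B²)
Y = 1 (Y = 1/((-2 + (-1)²)²) = 1/((-2 + 1)²) = 1/((-1)²) = 1/1 = 1)
128/(-28 + g(-1, 3)) + Y = 128/(-28 - 1) + 1 = 128/(-29) + 1 = 128*(-1/29) + 1 = -128/29 + 1 = -99/29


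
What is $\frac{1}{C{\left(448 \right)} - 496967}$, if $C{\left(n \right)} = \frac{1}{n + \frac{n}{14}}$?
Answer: $- \frac{480}{238544159} \approx -2.0122 \cdot 10^{-6}$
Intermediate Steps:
$C{\left(n \right)} = \frac{14}{15 n}$ ($C{\left(n \right)} = \frac{1}{n + n \frac{1}{14}} = \frac{1}{n + \frac{n}{14}} = \frac{1}{\frac{15}{14} n} = \frac{14}{15 n}$)
$\frac{1}{C{\left(448 \right)} - 496967} = \frac{1}{\frac{14}{15 \cdot 448} - 496967} = \frac{1}{\frac{14}{15} \cdot \frac{1}{448} - 496967} = \frac{1}{\frac{1}{480} - 496967} = \frac{1}{- \frac{238544159}{480}} = - \frac{480}{238544159}$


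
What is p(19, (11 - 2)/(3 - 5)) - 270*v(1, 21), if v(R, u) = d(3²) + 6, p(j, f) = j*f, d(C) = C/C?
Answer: -3951/2 ≈ -1975.5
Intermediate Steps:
d(C) = 1
p(j, f) = f*j
v(R, u) = 7 (v(R, u) = 1 + 6 = 7)
p(19, (11 - 2)/(3 - 5)) - 270*v(1, 21) = ((11 - 2)/(3 - 5))*19 - 270*7 = (9/(-2))*19 - 1890 = (9*(-½))*19 - 1890 = -9/2*19 - 1890 = -171/2 - 1890 = -3951/2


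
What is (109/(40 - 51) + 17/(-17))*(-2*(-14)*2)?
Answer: -6720/11 ≈ -610.91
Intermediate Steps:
(109/(40 - 51) + 17/(-17))*(-2*(-14)*2) = (109/(-11) + 17*(-1/17))*(28*2) = (109*(-1/11) - 1)*56 = (-109/11 - 1)*56 = -120/11*56 = -6720/11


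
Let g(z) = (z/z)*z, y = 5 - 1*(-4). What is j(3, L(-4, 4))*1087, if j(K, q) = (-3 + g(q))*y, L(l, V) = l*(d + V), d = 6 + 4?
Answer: -577197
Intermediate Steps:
d = 10
y = 9 (y = 5 + 4 = 9)
g(z) = z (g(z) = 1*z = z)
L(l, V) = l*(10 + V)
j(K, q) = -27 + 9*q (j(K, q) = (-3 + q)*9 = -27 + 9*q)
j(3, L(-4, 4))*1087 = (-27 + 9*(-4*(10 + 4)))*1087 = (-27 + 9*(-4*14))*1087 = (-27 + 9*(-56))*1087 = (-27 - 504)*1087 = -531*1087 = -577197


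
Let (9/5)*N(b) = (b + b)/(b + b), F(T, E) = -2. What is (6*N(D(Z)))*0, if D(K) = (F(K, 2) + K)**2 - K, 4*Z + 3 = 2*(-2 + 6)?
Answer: 0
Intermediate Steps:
Z = 5/4 (Z = -3/4 + (2*(-2 + 6))/4 = -3/4 + (2*4)/4 = -3/4 + (1/4)*8 = -3/4 + 2 = 5/4 ≈ 1.2500)
D(K) = (-2 + K)**2 - K
N(b) = 5/9 (N(b) = 5*((b + b)/(b + b))/9 = 5*((2*b)/((2*b)))/9 = 5*((2*b)*(1/(2*b)))/9 = (5/9)*1 = 5/9)
(6*N(D(Z)))*0 = (6*(5/9))*0 = (10/3)*0 = 0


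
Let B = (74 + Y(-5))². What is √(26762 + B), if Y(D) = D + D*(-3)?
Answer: √33818 ≈ 183.90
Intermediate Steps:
Y(D) = -2*D (Y(D) = D - 3*D = -2*D)
B = 7056 (B = (74 - 2*(-5))² = (74 + 10)² = 84² = 7056)
√(26762 + B) = √(26762 + 7056) = √33818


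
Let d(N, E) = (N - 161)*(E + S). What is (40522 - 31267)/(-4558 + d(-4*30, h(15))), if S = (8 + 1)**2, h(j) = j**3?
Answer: -9255/975694 ≈ -0.0094856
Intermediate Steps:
S = 81 (S = 9**2 = 81)
d(N, E) = (-161 + N)*(81 + E) (d(N, E) = (N - 161)*(E + 81) = (-161 + N)*(81 + E))
(40522 - 31267)/(-4558 + d(-4*30, h(15))) = (40522 - 31267)/(-4558 + (-13041 - 161*15**3 + 81*(-4*30) + 15**3*(-4*30))) = 9255/(-4558 + (-13041 - 161*3375 + 81*(-120) + 3375*(-120))) = 9255/(-4558 + (-13041 - 543375 - 9720 - 405000)) = 9255/(-4558 - 971136) = 9255/(-975694) = 9255*(-1/975694) = -9255/975694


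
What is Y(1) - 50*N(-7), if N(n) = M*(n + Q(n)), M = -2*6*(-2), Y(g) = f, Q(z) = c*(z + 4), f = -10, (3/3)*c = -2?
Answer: 1190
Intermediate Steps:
c = -2
Q(z) = -8 - 2*z (Q(z) = -2*(z + 4) = -2*(4 + z) = -8 - 2*z)
Y(g) = -10
M = 24 (M = -12*(-2) = 24)
N(n) = -192 - 24*n (N(n) = 24*(n + (-8 - 2*n)) = 24*(-8 - n) = -192 - 24*n)
Y(1) - 50*N(-7) = -10 - 50*(-192 - 24*(-7)) = -10 - 50*(-192 + 168) = -10 - 50*(-24) = -10 + 1200 = 1190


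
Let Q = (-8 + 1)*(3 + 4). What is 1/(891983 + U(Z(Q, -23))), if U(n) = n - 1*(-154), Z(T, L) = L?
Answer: 1/892114 ≈ 1.1209e-6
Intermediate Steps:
Q = -49 (Q = -7*7 = -49)
U(n) = 154 + n (U(n) = n + 154 = 154 + n)
1/(891983 + U(Z(Q, -23))) = 1/(891983 + (154 - 23)) = 1/(891983 + 131) = 1/892114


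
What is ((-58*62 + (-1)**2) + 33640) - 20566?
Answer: 9479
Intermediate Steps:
((-58*62 + (-1)**2) + 33640) - 20566 = ((-3596 + 1) + 33640) - 20566 = (-3595 + 33640) - 20566 = 30045 - 20566 = 9479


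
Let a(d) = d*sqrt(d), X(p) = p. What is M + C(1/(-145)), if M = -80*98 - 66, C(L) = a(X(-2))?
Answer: -7906 - 2*I*sqrt(2) ≈ -7906.0 - 2.8284*I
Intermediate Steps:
a(d) = d**(3/2)
C(L) = -2*I*sqrt(2) (C(L) = (-2)**(3/2) = -2*I*sqrt(2))
M = -7906 (M = -7840 - 66 = -7906)
M + C(1/(-145)) = -7906 - 2*I*sqrt(2)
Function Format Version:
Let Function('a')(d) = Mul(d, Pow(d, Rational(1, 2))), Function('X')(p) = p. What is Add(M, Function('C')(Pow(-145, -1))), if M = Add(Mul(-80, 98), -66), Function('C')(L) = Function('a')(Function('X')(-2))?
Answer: Add(-7906, Mul(-2, I, Pow(2, Rational(1, 2)))) ≈ Add(-7906.0, Mul(-2.8284, I))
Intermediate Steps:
Function('a')(d) = Pow(d, Rational(3, 2))
Function('C')(L) = Mul(-2, I, Pow(2, Rational(1, 2))) (Function('C')(L) = Pow(-2, Rational(3, 2)) = Mul(-2, I, Pow(2, Rational(1, 2))))
M = -7906 (M = Add(-7840, -66) = -7906)
Add(M, Function('C')(Pow(-145, -1))) = Add(-7906, Mul(-2, I, Pow(2, Rational(1, 2))))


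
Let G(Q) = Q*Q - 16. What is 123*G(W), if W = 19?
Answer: 42435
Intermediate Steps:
G(Q) = -16 + Q² (G(Q) = Q² - 16 = -16 + Q²)
123*G(W) = 123*(-16 + 19²) = 123*(-16 + 361) = 123*345 = 42435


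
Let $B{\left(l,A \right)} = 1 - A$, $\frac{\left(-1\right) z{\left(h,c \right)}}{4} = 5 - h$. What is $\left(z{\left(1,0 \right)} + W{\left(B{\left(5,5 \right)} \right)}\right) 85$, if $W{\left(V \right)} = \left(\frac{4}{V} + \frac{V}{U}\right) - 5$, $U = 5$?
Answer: $-1938$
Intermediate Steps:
$z{\left(h,c \right)} = -20 + 4 h$ ($z{\left(h,c \right)} = - 4 \left(5 - h\right) = -20 + 4 h$)
$W{\left(V \right)} = -5 + \frac{4}{V} + \frac{V}{5}$ ($W{\left(V \right)} = \left(\frac{4}{V} + \frac{V}{5}\right) - 5 = -5 + \frac{4}{V} + \frac{V}{5}$)
$\left(z{\left(1,0 \right)} + W{\left(B{\left(5,5 \right)} \right)}\right) 85 = \left(\left(-20 + 4 \cdot 1\right) + \left(-5 + \frac{4}{1 - 5} + \frac{1 - 5}{5}\right)\right) 85 = \left(\left(-20 + 4\right) + \left(-5 + \frac{4}{1 - 5} + \frac{1 - 5}{5}\right)\right) 85 = \left(-16 + \left(-5 + \frac{4}{-4} + \frac{1}{5} \left(-4\right)\right)\right) 85 = \left(-16 - \frac{34}{5}\right) 85 = \left(- \frac{114}{5}\right) 85 = -1938$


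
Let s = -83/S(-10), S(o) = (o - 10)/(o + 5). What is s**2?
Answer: 6889/16 ≈ 430.56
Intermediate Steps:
S(o) = (-10 + o)/(5 + o)
s = -83/4 (s = -83*(5 - 10)/(-10 - 10) = -83/(-20/(-5)) = -83/((-1/5*(-20))) = -83/4 ≈ -20.750)
s**2 = (-83/4)**2 = 6889/16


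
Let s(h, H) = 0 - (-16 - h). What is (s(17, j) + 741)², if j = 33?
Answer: 599076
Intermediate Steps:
s(h, H) = 16 + h (s(h, H) = 0 + (16 + h) = 16 + h)
(s(17, j) + 741)² = ((16 + 17) + 741)² = (33 + 741)² = 774² = 599076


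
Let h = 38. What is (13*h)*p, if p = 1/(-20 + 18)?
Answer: -247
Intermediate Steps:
p = -½ (p = 1/(-2) = -½ ≈ -0.50000)
(13*h)*p = (13*38)*(-½) = 494*(-½) = -247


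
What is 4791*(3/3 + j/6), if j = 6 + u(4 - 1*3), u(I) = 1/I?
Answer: 20761/2 ≈ 10381.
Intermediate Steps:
j = 7 (j = 6 + 1/(4 - 1*3) = 6 + 1/(4 - 3) = 6 + 1/1 = 6 + 1 = 7)
4791*(3/3 + j/6) = 4791*(3/3 + 7/6) = 4791*(3*(⅓) + 7*(⅙)) = 4791*(1 + 7/6) = 4791*(13/6) = 20761/2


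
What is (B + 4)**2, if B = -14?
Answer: 100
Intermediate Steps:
(B + 4)**2 = (-14 + 4)**2 = (-10)**2 = 100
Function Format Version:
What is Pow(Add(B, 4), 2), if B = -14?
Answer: 100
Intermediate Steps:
Pow(Add(B, 4), 2) = Pow(Add(-14, 4), 2) = Pow(-10, 2) = 100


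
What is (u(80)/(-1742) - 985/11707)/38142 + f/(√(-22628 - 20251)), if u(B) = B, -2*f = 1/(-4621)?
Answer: -1326215/388926231174 - I*√42879/396287718 ≈ -3.4099e-6 - 5.2253e-7*I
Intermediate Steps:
f = 1/9242 (f = -½/(-4621) = -½*(-1/4621) = 1/9242 ≈ 0.00010820)
(u(80)/(-1742) - 985/11707)/38142 + f/(√(-22628 - 20251)) = (80/(-1742) - 985/11707)/38142 + 1/(9242*(√(-22628 - 20251))) = (80*(-1/1742) - 985*1/11707)*(1/38142) + 1/(9242*(√(-42879))) = (-40/871 - 985/11707)*(1/38142) + 1/(9242*((I*√42879))) = -1326215/10196797*1/38142 + (-I*√42879/42879)/9242 = -1326215/388926231174 - I*√42879/396287718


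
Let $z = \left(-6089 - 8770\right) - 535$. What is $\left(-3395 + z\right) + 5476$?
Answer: $-13313$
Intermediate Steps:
$z = -15394$ ($z = -14859 - 535 = -15394$)
$\left(-3395 + z\right) + 5476 = \left(-3395 - 15394\right) + 5476 = -18789 + 5476 = -13313$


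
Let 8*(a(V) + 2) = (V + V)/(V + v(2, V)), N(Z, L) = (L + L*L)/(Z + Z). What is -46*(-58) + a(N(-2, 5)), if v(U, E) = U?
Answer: 117319/44 ≈ 2666.3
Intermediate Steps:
N(Z, L) = (L + L²)/(2*Z) (N(Z, L) = (L + L²)/((2*Z)) = (L + L²)*(1/(2*Z)) = (L + L²)/(2*Z))
a(V) = -2 + V/(4*(2 + V)) (a(V) = -2 + ((V + V)/(V + 2))/8 = -2 + ((2*V)/(2 + V))/8 = -2 + (2*V/(2 + V))/8 = -2 + V/(4*(2 + V)))
-46*(-58) + a(N(-2, 5)) = -46*(-58) + (-16 - 7*5*(1 + 5)/(2*(-2)))/(4*(2 + (½)*5*(1 + 5)/(-2))) = 2668 + (-16 - 7*5*(-1)*6/(2*2))/(4*(2 + (½)*5*(-½)*6)) = 2668 + (-16 - 7*(-15/2))/(4*(2 - 15/2)) = 2668 + (-16 + 105/2)/(4*(-11/2)) = 2668 + (¼)*(-2/11)*(73/2) = 2668 - 73/44 = 117319/44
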